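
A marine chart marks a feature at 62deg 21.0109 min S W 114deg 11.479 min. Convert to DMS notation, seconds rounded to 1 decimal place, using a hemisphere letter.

62°21′0.7″ S, 114°11′28.7″ W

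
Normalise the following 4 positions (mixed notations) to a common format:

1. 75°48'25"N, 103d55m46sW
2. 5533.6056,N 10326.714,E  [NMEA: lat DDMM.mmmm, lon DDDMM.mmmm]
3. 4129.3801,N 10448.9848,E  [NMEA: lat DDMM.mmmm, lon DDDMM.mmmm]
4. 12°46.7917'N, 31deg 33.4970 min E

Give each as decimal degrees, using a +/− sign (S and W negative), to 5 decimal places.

1. 75.80694, -103.92944
2. 55.56009, 103.44523
3. 41.48967, 104.81641
4. 12.77986, 31.55828

Point 1:
  Lat: 48′ + 25″ = 48.41667′; 75 + 48.41667/60 = 75.806944
  N ⇒ keep positive
  Lon: 103 + 55/60 + 46/3600 = 103.929444
  hemisphere W, so the sign is −
Point 2:
  φ: degrees = first 2 digits = 55, minutes = 33.6056; 55 + 33.6056/60 = 55.560093
  N → positive
  Longitude: split at 3 digits → 103° and 26.714′; 103 + 26.714/60 = 103.445233
  E → positive
Point 3:
  Latitude: degrees = first 2 digits = 41, minutes = 29.3801; 41 + 29.3801/60 = 41.489668
  N ⇒ keep positive
  λ: split at 3 digits → 104° and 48.9848′; 104 + 48.9848/60 = 104.816413
  E → positive
Point 4:
  Lat: 12 + 46.7917/60 = 12.779862
  N → positive
  Lon: 33.497′ = 0.558283°; total 31.558283
  E ⇒ keep positive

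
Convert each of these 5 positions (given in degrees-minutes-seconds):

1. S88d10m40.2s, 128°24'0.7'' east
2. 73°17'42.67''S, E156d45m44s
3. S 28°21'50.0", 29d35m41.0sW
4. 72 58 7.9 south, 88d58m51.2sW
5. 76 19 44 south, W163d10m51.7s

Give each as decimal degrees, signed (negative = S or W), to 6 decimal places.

1. -88.177833, 128.400194
2. -73.295186, 156.762222
3. -28.363889, -29.594722
4. -72.968861, -88.980889
5. -76.328889, -163.181028

Point 1:
  Latitude: 88 + 10/60 + 40.2/3600 = 88.1778333
  S → negative
  λ: 24′ + 0.7″ = 24.01167′; 128 + 24.01167/60 = 128.4001944
  E → positive
Point 2:
  Lat: 17′ + 42.67″ = 17.71117′; 73 + 17.71117/60 = 73.2951861
  S ⇒ negate
  λ: 156 + 45/60 + 44/3600 = 156.7622222
  E → positive
Point 3:
  Lat: 21′ + 50″ = 21.83333′; 28 + 21.83333/60 = 28.3638889
  S ⇒ negate
  Lon: 29 + 35/60 + 41/3600 = 29.5947222
  W ⇒ negate
Point 4:
  Lat: 58′ + 7.9″ = 58.13167′; 72 + 58.13167/60 = 72.9688611
  S → negative
  λ: 58′ + 51.2″ = 58.85333′; 88 + 58.85333/60 = 88.9808889
  W ⇒ negate
Point 5:
  Lat: 76° + 19/60 + 44/3600 = 76 + 0.316667 + 0.012222 = 76.3288889
  S → negative
  Longitude: 10′ + 51.7″ = 10.86167′; 163 + 10.86167/60 = 163.1810278
  W ⇒ negate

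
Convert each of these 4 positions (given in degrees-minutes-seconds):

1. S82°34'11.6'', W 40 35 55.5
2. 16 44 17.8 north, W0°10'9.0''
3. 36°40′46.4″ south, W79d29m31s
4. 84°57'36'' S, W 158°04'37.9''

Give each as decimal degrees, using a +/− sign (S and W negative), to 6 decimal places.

1. -82.569889, -40.598750
2. 16.738278, -0.169167
3. -36.679556, -79.491944
4. -84.960000, -158.077194

Point 1:
  Latitude: 82° + 34/60 + 11.6/3600 = 82 + 0.566667 + 0.003222 = 82.5698889
  S → negative
  Lon: 40 + 35/60 + 55.5/3600 = 40.5987500
  hemisphere W, so the sign is −
Point 2:
  φ: 16 + 44/60 + 17.8/3600 = 16.7382778
  N → positive
  Longitude: 0 + 10/60 + 9/3600 = 0.1691667
  W ⇒ negate
Point 3:
  φ: 36° + 40/60 + 46.4/3600 = 36 + 0.666667 + 0.012889 = 36.6795556
  hemisphere S, so the sign is −
  Lon: 79 + 29/60 + 31/3600 = 79.4919444
  W ⇒ negate
Point 4:
  Latitude: 57′ + 36″ = 57.60000′; 84 + 57.60000/60 = 84.9600000
  S → negative
  Longitude: 158 + 4/60 + 37.9/3600 = 158.0771944
  W → negative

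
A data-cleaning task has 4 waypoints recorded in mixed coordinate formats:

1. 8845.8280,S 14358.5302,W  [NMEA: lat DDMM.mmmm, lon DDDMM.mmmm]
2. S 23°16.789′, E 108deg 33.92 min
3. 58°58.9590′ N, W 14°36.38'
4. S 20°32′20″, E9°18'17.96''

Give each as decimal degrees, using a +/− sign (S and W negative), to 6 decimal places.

Point 1:
  Lat: degrees = first 2 digits = 88, minutes = 45.828; 88 + 45.828/60 = 88.7638000
  S ⇒ negate
  Lon: split at 3 digits → 143° and 58.5302′; 143 + 58.5302/60 = 143.9755033
  hemisphere W, so the sign is −
Point 2:
  φ: 16.789′ = 0.279817°; total 23.2798167
  hemisphere S, so the sign is −
  λ: 33.92′ = 0.565333°; total 108.5653333
  E ⇒ keep positive
Point 3:
  φ: 58.959′ = 0.982650°; total 58.9826500
  N ⇒ keep positive
  λ: 14 + 36.38/60 = 14.6063333
  hemisphere W, so the sign is −
Point 4:
  φ: 20° + 32/60 + 20/3600 = 20 + 0.533333 + 0.005556 = 20.5388889
  hemisphere S, so the sign is −
  λ: 9 + 18/60 + 17.96/3600 = 9.3049889
  E ⇒ keep positive

1. -88.763800, -143.975503
2. -23.279817, 108.565333
3. 58.982650, -14.606333
4. -20.538889, 9.304989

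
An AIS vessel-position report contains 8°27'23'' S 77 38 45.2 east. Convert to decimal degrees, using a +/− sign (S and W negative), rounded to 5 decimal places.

-8.45639, 77.64589

Lat: 27′ + 23″ = 27.38333′; 8 + 27.38333/60 = 8.456389
hemisphere S, so the sign is −
λ: 77 + 38/60 + 45.2/3600 = 77.645889
E ⇒ keep positive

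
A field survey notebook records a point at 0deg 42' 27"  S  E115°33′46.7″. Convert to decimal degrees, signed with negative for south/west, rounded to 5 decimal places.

Latitude: 42′ + 27″ = 42.45000′; 0 + 42.45000/60 = 0.707500
S ⇒ negate
Longitude: 115 + 33/60 + 46.7/3600 = 115.562972
E ⇒ keep positive

-0.70750, 115.56297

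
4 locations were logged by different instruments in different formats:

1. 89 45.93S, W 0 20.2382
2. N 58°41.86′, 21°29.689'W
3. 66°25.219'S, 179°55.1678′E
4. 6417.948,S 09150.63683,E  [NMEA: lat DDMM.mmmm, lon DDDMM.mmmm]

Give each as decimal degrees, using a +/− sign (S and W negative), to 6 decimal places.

Point 1:
  Lat: 89 + 45.93/60 = 89.7655000
  hemisphere S, so the sign is −
  Lon: 20.2382′ = 0.337303°; total 0.3373033
  W → negative
Point 2:
  Lat: 58 + 41.86/60 = 58.6976667
  N → positive
  λ: 21 + 29.689/60 = 21.4948167
  hemisphere W, so the sign is −
Point 3:
  Latitude: 66 + 25.219/60 = 66.4203167
  S → negative
  Lon: 55.1678′ = 0.919463°; total 179.9194633
  E → positive
Point 4:
  φ: degrees = first 2 digits = 64, minutes = 17.948; 64 + 17.948/60 = 64.2991333
  S ⇒ negate
  Lon: degrees = first 3 digits = 91, minutes = 50.63683; 91 + 50.63683/60 = 91.8439472
  E → positive

1. -89.765500, -0.337303
2. 58.697667, -21.494817
3. -66.420317, 179.919463
4. -64.299133, 91.843947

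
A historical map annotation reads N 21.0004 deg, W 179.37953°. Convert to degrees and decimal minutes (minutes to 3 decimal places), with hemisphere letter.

21° 0.024′ N, 179° 22.772′ W

Lat: fractional part 0.000400 → 0.02400 minutes
Lon: 179° + 0.379530 × 60 = 179° 22.77180′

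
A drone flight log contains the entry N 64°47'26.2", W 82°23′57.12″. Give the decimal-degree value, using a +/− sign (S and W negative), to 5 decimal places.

64.79061, -82.39920

φ: 64 + 47/60 + 26.2/3600 = 64.790611
N → positive
Longitude: 82 + 23/60 + 57.12/3600 = 82.399200
W ⇒ negate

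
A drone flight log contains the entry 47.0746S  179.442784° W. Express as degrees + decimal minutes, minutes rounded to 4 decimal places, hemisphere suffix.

Latitude: 47° + 0.074600 × 60 = 47° 4.476000′
λ: minutes = (179.442784 − 179) × 60 = 26.567040

47° 4.4760′ S, 179° 26.5670′ W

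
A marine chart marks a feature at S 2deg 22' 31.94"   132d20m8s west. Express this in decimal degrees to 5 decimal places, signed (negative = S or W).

-2.37554, -132.33556

φ: 2° + 22/60 + 31.94/3600 = 2 + 0.366667 + 0.008872 = 2.375539
hemisphere S, so the sign is −
Longitude: 132° + 20/60 + 8/3600 = 132 + 0.333333 + 0.002222 = 132.335556
W ⇒ negate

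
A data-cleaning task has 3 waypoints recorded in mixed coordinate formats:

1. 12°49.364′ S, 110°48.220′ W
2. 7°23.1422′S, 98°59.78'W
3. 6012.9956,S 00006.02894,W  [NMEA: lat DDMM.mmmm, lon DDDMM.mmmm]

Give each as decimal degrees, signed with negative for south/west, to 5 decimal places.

1. -12.82273, -110.80367
2. -7.38570, -98.99633
3. -60.21659, -0.10048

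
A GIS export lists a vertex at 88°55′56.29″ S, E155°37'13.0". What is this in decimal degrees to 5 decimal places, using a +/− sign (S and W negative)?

-88.93230, 155.62028

φ: 55′ + 56.29″ = 55.93817′; 88 + 55.93817/60 = 88.932303
S ⇒ negate
λ: 155° + 37/60 + 13/3600 = 155 + 0.616667 + 0.003611 = 155.620278
E → positive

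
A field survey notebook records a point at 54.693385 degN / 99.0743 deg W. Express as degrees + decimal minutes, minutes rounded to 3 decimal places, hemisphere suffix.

φ: minutes = (54.693385 − 54) × 60 = 41.60310
Longitude: minutes = (99.074300 − 99) × 60 = 4.45800

54° 41.603′ N, 99° 4.458′ W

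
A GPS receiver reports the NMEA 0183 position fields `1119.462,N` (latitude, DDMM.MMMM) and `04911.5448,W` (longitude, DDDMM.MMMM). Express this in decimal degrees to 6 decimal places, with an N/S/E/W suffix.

11.324367° N, 49.192413° W

Lat: split at 2 digits → 11° and 19.462′; 11 + 19.462/60 = 11.3243667
Longitude: split at 3 digits → 049° and 11.5448′; 49 + 11.5448/60 = 49.1924133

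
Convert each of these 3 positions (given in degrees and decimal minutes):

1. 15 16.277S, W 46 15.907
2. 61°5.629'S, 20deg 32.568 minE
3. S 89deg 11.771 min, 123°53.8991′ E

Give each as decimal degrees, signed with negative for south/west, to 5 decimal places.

1. -15.27128, -46.26512
2. -61.09382, 20.54280
3. -89.19618, 123.89832

Point 1:
  Latitude: 15 + 16.277/60 = 15.271283
  S → negative
  Lon: 15.907′ = 0.265117°; total 46.265117
  W ⇒ negate
Point 2:
  Latitude: 5.629′ = 0.093817°; total 61.093817
  S ⇒ negate
  λ: 32.568′ = 0.542800°; total 20.542800
  E → positive
Point 3:
  φ: 11.771′ = 0.196183°; total 89.196183
  S → negative
  Lon: 123 + 53.8991/60 = 123.898318
  E → positive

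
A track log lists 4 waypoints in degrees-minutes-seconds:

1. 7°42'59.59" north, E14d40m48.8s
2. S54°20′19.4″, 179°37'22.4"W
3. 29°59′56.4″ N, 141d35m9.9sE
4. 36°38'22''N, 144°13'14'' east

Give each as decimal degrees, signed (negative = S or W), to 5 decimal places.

1. 7.71655, 14.68022
2. -54.33872, -179.62289
3. 29.99900, 141.58608
4. 36.63944, 144.22056

Point 1:
  Latitude: 7° + 42/60 + 59.59/3600 = 7 + 0.700000 + 0.016553 = 7.716553
  N → positive
  λ: 40′ + 48.8″ = 40.81333′; 14 + 40.81333/60 = 14.680222
  E → positive
Point 2:
  Latitude: 20′ + 19.4″ = 20.32333′; 54 + 20.32333/60 = 54.338722
  S ⇒ negate
  Longitude: 179 + 37/60 + 22.4/3600 = 179.622889
  hemisphere W, so the sign is −
Point 3:
  Lat: 59′ + 56.4″ = 59.94000′; 29 + 59.94000/60 = 29.999000
  N ⇒ keep positive
  λ: 35′ + 9.9″ = 35.16500′; 141 + 35.16500/60 = 141.586083
  E ⇒ keep positive
Point 4:
  Lat: 36 + 38/60 + 22/3600 = 36.639444
  N ⇒ keep positive
  λ: 144 + 13/60 + 14/3600 = 144.220556
  E → positive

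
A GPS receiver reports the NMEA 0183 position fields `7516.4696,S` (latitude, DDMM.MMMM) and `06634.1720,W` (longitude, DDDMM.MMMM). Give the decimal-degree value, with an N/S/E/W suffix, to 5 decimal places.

75.27449° S, 66.56953° W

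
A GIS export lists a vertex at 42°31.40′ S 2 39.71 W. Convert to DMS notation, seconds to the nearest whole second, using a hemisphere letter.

Lat: 31.40000′ → 31′ and 0.40000 × 60 = 24.00″
Longitude: 39.71000′ → 39′ and 0.71000 × 60 = 42.60″

42°31′24″ S, 2°39′43″ W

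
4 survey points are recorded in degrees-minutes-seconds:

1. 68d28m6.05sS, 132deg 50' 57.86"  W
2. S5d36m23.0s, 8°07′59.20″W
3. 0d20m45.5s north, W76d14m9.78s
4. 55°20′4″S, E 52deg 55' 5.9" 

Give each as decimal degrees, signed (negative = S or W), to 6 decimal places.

1. -68.468347, -132.849406
2. -5.606389, -8.133111
3. 0.345972, -76.236050
4. -55.334444, 52.918306

Point 1:
  Latitude: 28′ + 6.05″ = 28.10083′; 68 + 28.10083/60 = 68.4683472
  S ⇒ negate
  Lon: 132 + 50/60 + 57.86/3600 = 132.8494056
  W ⇒ negate
Point 2:
  Latitude: 36′ + 23″ = 36.38333′; 5 + 36.38333/60 = 5.6063889
  hemisphere S, so the sign is −
  Longitude: 7′ + 59.2″ = 7.98667′; 8 + 7.98667/60 = 8.1331111
  W → negative
Point 3:
  φ: 0 + 20/60 + 45.5/3600 = 0.3459722
  N → positive
  Longitude: 76 + 14/60 + 9.78/3600 = 76.2360500
  W → negative
Point 4:
  Lat: 55 + 20/60 + 4/3600 = 55.3344444
  S → negative
  Longitude: 55′ + 5.9″ = 55.09833′; 52 + 55.09833/60 = 52.9183056
  E → positive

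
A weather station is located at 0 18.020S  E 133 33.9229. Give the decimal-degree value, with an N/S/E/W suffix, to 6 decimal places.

0.300333° S, 133.565382° E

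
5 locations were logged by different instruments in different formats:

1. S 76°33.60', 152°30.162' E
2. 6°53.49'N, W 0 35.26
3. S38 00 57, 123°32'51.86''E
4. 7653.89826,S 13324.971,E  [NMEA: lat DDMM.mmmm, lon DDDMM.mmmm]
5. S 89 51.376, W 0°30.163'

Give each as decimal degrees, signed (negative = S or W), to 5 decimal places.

Point 1:
  Latitude: 76 + 33.6/60 = 76.560000
  hemisphere S, so the sign is −
  Longitude: 152 + 30.162/60 = 152.502700
  E → positive
Point 2:
  φ: 6 + 53.49/60 = 6.891500
  N ⇒ keep positive
  Longitude: 0 + 35.26/60 = 0.587667
  hemisphere W, so the sign is −
Point 3:
  Latitude: 38° + 0/60 + 57/3600 = 38 + 0.000000 + 0.015833 = 38.015833
  hemisphere S, so the sign is −
  Lon: 123° + 32/60 + 51.86/3600 = 123 + 0.533333 + 0.014406 = 123.547739
  E → positive
Point 4:
  Lat: degrees = first 2 digits = 76, minutes = 53.89826; 76 + 53.89826/60 = 76.898304
  S → negative
  Lon: split at 3 digits → 133° and 24.971′; 133 + 24.971/60 = 133.416183
  E ⇒ keep positive
Point 5:
  φ: 51.376′ = 0.856267°; total 89.856267
  S ⇒ negate
  Longitude: 30.163′ = 0.502717°; total 0.502717
  W → negative

1. -76.56000, 152.50270
2. 6.89150, -0.58767
3. -38.01583, 123.54774
4. -76.89830, 133.41618
5. -89.85627, -0.50272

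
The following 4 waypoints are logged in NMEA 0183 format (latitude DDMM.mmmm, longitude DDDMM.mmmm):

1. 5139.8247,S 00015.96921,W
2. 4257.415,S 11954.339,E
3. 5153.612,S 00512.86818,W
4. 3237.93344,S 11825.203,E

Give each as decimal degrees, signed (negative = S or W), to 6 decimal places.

1. -51.663745, -0.266154
2. -42.956917, 119.905650
3. -51.893533, -5.214470
4. -32.632224, 118.420050

Point 1:
  Lat: split at 2 digits → 51° and 39.8247′; 51 + 39.8247/60 = 51.6637450
  hemisphere S, so the sign is −
  Longitude: degrees = first 3 digits = 0, minutes = 15.96921; 0 + 15.96921/60 = 0.2661535
  hemisphere W, so the sign is −
Point 2:
  Lat: degrees = first 2 digits = 42, minutes = 57.415; 42 + 57.415/60 = 42.9569167
  S → negative
  Lon: split at 3 digits → 119° and 54.339′; 119 + 54.339/60 = 119.9056500
  E ⇒ keep positive
Point 3:
  Latitude: split at 2 digits → 51° and 53.612′; 51 + 53.612/60 = 51.8935333
  S ⇒ negate
  Longitude: degrees = first 3 digits = 5, minutes = 12.86818; 5 + 12.86818/60 = 5.2144697
  W → negative
Point 4:
  φ: split at 2 digits → 32° and 37.93344′; 32 + 37.93344/60 = 32.6322240
  S → negative
  λ: split at 3 digits → 118° and 25.203′; 118 + 25.203/60 = 118.4200500
  E ⇒ keep positive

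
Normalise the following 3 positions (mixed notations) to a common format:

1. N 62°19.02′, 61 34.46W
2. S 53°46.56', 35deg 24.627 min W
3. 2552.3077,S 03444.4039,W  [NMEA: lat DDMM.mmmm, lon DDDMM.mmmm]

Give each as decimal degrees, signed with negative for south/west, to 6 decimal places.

1. 62.317000, -61.574333
2. -53.776000, -35.410450
3. -25.871795, -34.740065

Point 1:
  Latitude: 19.02′ = 0.317000°; total 62.3170000
  N → positive
  Longitude: 34.46′ = 0.574333°; total 61.5743333
  W ⇒ negate
Point 2:
  Lat: 46.56′ = 0.776000°; total 53.7760000
  S ⇒ negate
  λ: 35 + 24.627/60 = 35.4104500
  W → negative
Point 3:
  Latitude: split at 2 digits → 25° and 52.3077′; 25 + 52.3077/60 = 25.8717950
  hemisphere S, so the sign is −
  λ: split at 3 digits → 034° and 44.4039′; 34 + 44.4039/60 = 34.7400650
  W ⇒ negate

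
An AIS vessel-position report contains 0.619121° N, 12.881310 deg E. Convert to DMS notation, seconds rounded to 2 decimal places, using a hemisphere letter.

φ: whole degrees 0; 37.14726′ → 37′ and 8.8356″
Longitude: 0.881310 × 60 = 52.87860′ → 52′, remainder × 60 = 52.7160″

0°37′8.84″ N, 12°52′52.72″ E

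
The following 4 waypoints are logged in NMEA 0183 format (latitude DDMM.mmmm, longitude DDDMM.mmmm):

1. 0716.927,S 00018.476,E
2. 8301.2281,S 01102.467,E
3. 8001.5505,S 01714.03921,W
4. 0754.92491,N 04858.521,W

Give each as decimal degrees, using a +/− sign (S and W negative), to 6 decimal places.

Point 1:
  Lat: degrees = first 2 digits = 7, minutes = 16.927; 7 + 16.927/60 = 7.2821167
  hemisphere S, so the sign is −
  Lon: split at 3 digits → 000° and 18.476′; 0 + 18.476/60 = 0.3079333
  E ⇒ keep positive
Point 2:
  Lat: split at 2 digits → 83° and 1.2281′; 83 + 1.2281/60 = 83.0204683
  hemisphere S, so the sign is −
  λ: degrees = first 3 digits = 11, minutes = 2.467; 11 + 2.467/60 = 11.0411167
  E → positive
Point 3:
  Lat: split at 2 digits → 80° and 1.5505′; 80 + 1.5505/60 = 80.0258417
  S → negative
  λ: split at 3 digits → 017° and 14.03921′; 17 + 14.03921/60 = 17.2339868
  hemisphere W, so the sign is −
Point 4:
  Latitude: split at 2 digits → 07° and 54.92491′; 7 + 54.92491/60 = 7.9154152
  N ⇒ keep positive
  λ: degrees = first 3 digits = 48, minutes = 58.521; 48 + 58.521/60 = 48.9753500
  W ⇒ negate

1. -7.282117, 0.307933
2. -83.020468, 11.041117
3. -80.025842, -17.233987
4. 7.915415, -48.975350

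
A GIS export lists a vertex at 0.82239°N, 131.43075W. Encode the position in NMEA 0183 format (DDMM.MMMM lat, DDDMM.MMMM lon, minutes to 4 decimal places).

0049.3434,N / 13125.8450,W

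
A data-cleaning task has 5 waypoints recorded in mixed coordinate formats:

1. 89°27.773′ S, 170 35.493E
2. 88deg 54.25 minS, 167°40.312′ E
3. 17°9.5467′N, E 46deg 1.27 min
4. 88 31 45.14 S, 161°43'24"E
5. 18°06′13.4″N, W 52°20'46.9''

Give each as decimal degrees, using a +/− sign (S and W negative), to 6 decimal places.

1. -89.462883, 170.591550
2. -88.904167, 167.671867
3. 17.159112, 46.021167
4. -88.529206, 161.723333
5. 18.103722, -52.346361

Point 1:
  Latitude: 89 + 27.773/60 = 89.4628833
  hemisphere S, so the sign is −
  Lon: 35.493′ = 0.591550°; total 170.5915500
  E ⇒ keep positive
Point 2:
  φ: 88 + 54.25/60 = 88.9041667
  S → negative
  Longitude: 167 + 40.312/60 = 167.6718667
  E → positive
Point 3:
  Latitude: 17 + 9.5467/60 = 17.1591117
  N ⇒ keep positive
  λ: 1.27′ = 0.021167°; total 46.0211667
  E ⇒ keep positive
Point 4:
  Latitude: 88 + 31/60 + 45.14/3600 = 88.5292056
  S ⇒ negate
  Lon: 43′ + 24″ = 43.40000′; 161 + 43.40000/60 = 161.7233333
  E → positive
Point 5:
  Latitude: 18° + 6/60 + 13.4/3600 = 18 + 0.100000 + 0.003722 = 18.1037222
  N ⇒ keep positive
  Lon: 52 + 20/60 + 46.9/3600 = 52.3463611
  W ⇒ negate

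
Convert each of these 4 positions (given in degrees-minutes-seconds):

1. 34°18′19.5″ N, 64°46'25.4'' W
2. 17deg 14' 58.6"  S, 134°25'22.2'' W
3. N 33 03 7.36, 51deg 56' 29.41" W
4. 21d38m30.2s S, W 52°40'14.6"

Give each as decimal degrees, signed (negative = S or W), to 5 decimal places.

Point 1:
  Lat: 34° + 18/60 + 19.5/3600 = 34 + 0.300000 + 0.005417 = 34.305417
  N → positive
  Longitude: 64° + 46/60 + 25.4/3600 = 64 + 0.766667 + 0.007056 = 64.773722
  W ⇒ negate
Point 2:
  φ: 14′ + 58.6″ = 14.97667′; 17 + 14.97667/60 = 17.249611
  hemisphere S, so the sign is −
  λ: 134° + 25/60 + 22.2/3600 = 134 + 0.416667 + 0.006167 = 134.422833
  hemisphere W, so the sign is −
Point 3:
  φ: 33° + 3/60 + 7.36/3600 = 33 + 0.050000 + 0.002044 = 33.052044
  N ⇒ keep positive
  λ: 51° + 56/60 + 29.41/3600 = 51 + 0.933333 + 0.008169 = 51.941503
  W → negative
Point 4:
  φ: 21° + 38/60 + 30.2/3600 = 21 + 0.633333 + 0.008389 = 21.641722
  S ⇒ negate
  λ: 52 + 40/60 + 14.6/3600 = 52.670722
  hemisphere W, so the sign is −

1. 34.30542, -64.77372
2. -17.24961, -134.42283
3. 33.05204, -51.94150
4. -21.64172, -52.67072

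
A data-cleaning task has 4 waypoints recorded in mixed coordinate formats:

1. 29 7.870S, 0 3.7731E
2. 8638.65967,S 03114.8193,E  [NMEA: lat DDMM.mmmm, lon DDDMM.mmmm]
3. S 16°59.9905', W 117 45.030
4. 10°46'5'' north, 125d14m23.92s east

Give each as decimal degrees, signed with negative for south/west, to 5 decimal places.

1. -29.13117, 0.06289
2. -86.64433, 31.24699
3. -16.99984, -117.75050
4. 10.76806, 125.23998

Point 1:
  φ: 7.87′ = 0.131167°; total 29.131167
  S ⇒ negate
  λ: 0 + 3.7731/60 = 0.062885
  E ⇒ keep positive
Point 2:
  Latitude: split at 2 digits → 86° and 38.65967′; 86 + 38.65967/60 = 86.644328
  hemisphere S, so the sign is −
  Lon: degrees = first 3 digits = 31, minutes = 14.8193; 31 + 14.8193/60 = 31.246988
  E ⇒ keep positive
Point 3:
  Latitude: 16 + 59.9905/60 = 16.999842
  S → negative
  Longitude: 45.03′ = 0.750500°; total 117.750500
  W → negative
Point 4:
  Latitude: 10 + 46/60 + 5/3600 = 10.768056
  N ⇒ keep positive
  λ: 125° + 14/60 + 23.92/3600 = 125 + 0.233333 + 0.006644 = 125.239978
  E → positive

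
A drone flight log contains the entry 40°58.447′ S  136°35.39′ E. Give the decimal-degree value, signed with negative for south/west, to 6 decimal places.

-40.974117, 136.589833

φ: 40 + 58.447/60 = 40.9741167
hemisphere S, so the sign is −
λ: 136 + 35.39/60 = 136.5898333
E → positive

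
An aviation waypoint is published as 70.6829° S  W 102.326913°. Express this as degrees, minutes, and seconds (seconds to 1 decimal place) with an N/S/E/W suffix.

70°40′58.4″ S, 102°19′36.9″ W

Latitude: 0.682900 × 60 = 40.97400′ → 40′, remainder × 60 = 58.440″
λ: 0.326913 × 60 = 19.61478′ → 19′, remainder × 60 = 36.887″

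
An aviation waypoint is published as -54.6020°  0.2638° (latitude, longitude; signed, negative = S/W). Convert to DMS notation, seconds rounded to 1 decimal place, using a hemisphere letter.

54°36′7.2″ S, 0°15′49.7″ E

Latitude is negative → S; |value| = 54.602000
φ: whole degrees 54; 36.12000′ → 36′ and 7.200″
Lon: whole degrees 0; 15.82800′ → 15′ and 49.680″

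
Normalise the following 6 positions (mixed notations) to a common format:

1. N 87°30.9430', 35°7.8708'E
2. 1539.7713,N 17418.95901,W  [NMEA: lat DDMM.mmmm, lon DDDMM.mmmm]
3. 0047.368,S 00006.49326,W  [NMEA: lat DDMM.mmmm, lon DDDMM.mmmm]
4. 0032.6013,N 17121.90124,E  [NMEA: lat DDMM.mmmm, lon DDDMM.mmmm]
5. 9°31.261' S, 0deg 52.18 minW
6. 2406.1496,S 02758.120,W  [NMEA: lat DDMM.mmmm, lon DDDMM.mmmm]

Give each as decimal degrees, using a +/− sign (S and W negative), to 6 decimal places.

1. 87.515717, 35.131180
2. 15.662855, -174.315984
3. -0.789467, -0.108221
4. 0.543355, 171.365021
5. -9.521017, -0.869667
6. -24.102493, -27.968667

Point 1:
  Lat: 87 + 30.943/60 = 87.5157167
  N ⇒ keep positive
  λ: 7.8708′ = 0.131180°; total 35.1311800
  E ⇒ keep positive
Point 2:
  φ: degrees = first 2 digits = 15, minutes = 39.7713; 15 + 39.7713/60 = 15.6628550
  N → positive
  λ: split at 3 digits → 174° and 18.95901′; 174 + 18.95901/60 = 174.3159835
  W ⇒ negate
Point 3:
  Latitude: degrees = first 2 digits = 0, minutes = 47.368; 0 + 47.368/60 = 0.7894667
  hemisphere S, so the sign is −
  Lon: degrees = first 3 digits = 0, minutes = 6.49326; 0 + 6.49326/60 = 0.1082210
  W → negative
Point 4:
  Lat: degrees = first 2 digits = 0, minutes = 32.6013; 0 + 32.6013/60 = 0.5433550
  N → positive
  λ: degrees = first 3 digits = 171, minutes = 21.90124; 171 + 21.90124/60 = 171.3650207
  E → positive
Point 5:
  φ: 9 + 31.261/60 = 9.5210167
  hemisphere S, so the sign is −
  λ: 0 + 52.18/60 = 0.8696667
  W → negative
Point 6:
  φ: split at 2 digits → 24° and 6.1496′; 24 + 6.1496/60 = 24.1024933
  S → negative
  λ: degrees = first 3 digits = 27, minutes = 58.12; 27 + 58.12/60 = 27.9686667
  W → negative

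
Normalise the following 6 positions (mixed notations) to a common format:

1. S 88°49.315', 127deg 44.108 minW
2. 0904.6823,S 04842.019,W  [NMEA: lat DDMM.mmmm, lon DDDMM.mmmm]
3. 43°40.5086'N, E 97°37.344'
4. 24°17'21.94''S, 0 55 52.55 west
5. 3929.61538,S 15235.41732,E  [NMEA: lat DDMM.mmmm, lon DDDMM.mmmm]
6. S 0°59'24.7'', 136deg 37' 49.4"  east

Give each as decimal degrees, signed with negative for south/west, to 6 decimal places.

1. -88.821917, -127.735133
2. -9.078038, -48.700317
3. 43.675143, 97.622400
4. -24.289428, -0.931264
5. -39.493590, 152.590289
6. -0.990194, 136.630389

Point 1:
  Latitude: 88 + 49.315/60 = 88.8219167
  S → negative
  Lon: 44.108′ = 0.735133°; total 127.7351333
  W ⇒ negate
Point 2:
  Latitude: split at 2 digits → 09° and 4.6823′; 9 + 4.6823/60 = 9.0780383
  S → negative
  λ: split at 3 digits → 048° and 42.019′; 48 + 42.019/60 = 48.7003167
  W → negative
Point 3:
  Latitude: 40.5086′ = 0.675143°; total 43.6751433
  N ⇒ keep positive
  λ: 37.344′ = 0.622400°; total 97.6224000
  E → positive
Point 4:
  φ: 24 + 17/60 + 21.94/3600 = 24.2894278
  hemisphere S, so the sign is −
  λ: 55′ + 52.55″ = 55.87583′; 0 + 55.87583/60 = 0.9312639
  hemisphere W, so the sign is −
Point 5:
  Lat: split at 2 digits → 39° and 29.61538′; 39 + 29.61538/60 = 39.4935897
  S → negative
  λ: degrees = first 3 digits = 152, minutes = 35.41732; 152 + 35.41732/60 = 152.5902887
  E ⇒ keep positive
Point 6:
  Latitude: 0 + 59/60 + 24.7/3600 = 0.9901944
  hemisphere S, so the sign is −
  Lon: 136 + 37/60 + 49.4/3600 = 136.6303889
  E ⇒ keep positive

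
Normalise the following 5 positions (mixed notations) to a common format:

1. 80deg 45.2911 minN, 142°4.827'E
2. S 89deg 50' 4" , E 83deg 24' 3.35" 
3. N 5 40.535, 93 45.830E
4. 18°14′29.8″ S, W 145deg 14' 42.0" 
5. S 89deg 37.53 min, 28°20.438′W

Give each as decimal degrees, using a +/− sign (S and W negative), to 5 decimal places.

Point 1:
  φ: 45.2911′ = 0.754852°; total 80.754852
  N → positive
  λ: 4.827′ = 0.080450°; total 142.080450
  E ⇒ keep positive
Point 2:
  Lat: 89 + 50/60 + 4/3600 = 89.834444
  S ⇒ negate
  λ: 83° + 24/60 + 3.35/3600 = 83 + 0.400000 + 0.000931 = 83.400931
  E ⇒ keep positive
Point 3:
  Latitude: 40.535′ = 0.675583°; total 5.675583
  N → positive
  Longitude: 93 + 45.83/60 = 93.763833
  E → positive
Point 4:
  φ: 14′ + 29.8″ = 14.49667′; 18 + 14.49667/60 = 18.241611
  hemisphere S, so the sign is −
  Lon: 145° + 14/60 + 42/3600 = 145 + 0.233333 + 0.011667 = 145.245000
  W → negative
Point 5:
  φ: 89 + 37.53/60 = 89.625500
  S ⇒ negate
  λ: 28 + 20.438/60 = 28.340633
  hemisphere W, so the sign is −

1. 80.75485, 142.08045
2. -89.83444, 83.40093
3. 5.67558, 93.76383
4. -18.24161, -145.24500
5. -89.62550, -28.34063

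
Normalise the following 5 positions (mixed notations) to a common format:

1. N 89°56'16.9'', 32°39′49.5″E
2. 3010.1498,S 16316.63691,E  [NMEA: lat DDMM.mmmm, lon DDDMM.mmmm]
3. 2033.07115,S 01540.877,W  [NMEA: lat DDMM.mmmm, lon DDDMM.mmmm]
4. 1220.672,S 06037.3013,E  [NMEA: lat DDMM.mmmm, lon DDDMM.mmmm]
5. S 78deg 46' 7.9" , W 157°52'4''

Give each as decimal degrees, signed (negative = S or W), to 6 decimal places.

1. 89.938028, 32.663750
2. -30.169163, 163.277282
3. -20.551186, -15.681283
4. -12.344533, 60.621688
5. -78.768861, -157.867778

Point 1:
  Lat: 56′ + 16.9″ = 56.28167′; 89 + 56.28167/60 = 89.9380278
  N → positive
  λ: 32° + 39/60 + 49.5/3600 = 32 + 0.650000 + 0.013750 = 32.6637500
  E → positive
Point 2:
  Lat: degrees = first 2 digits = 30, minutes = 10.1498; 30 + 10.1498/60 = 30.1691633
  S → negative
  Lon: degrees = first 3 digits = 163, minutes = 16.63691; 163 + 16.63691/60 = 163.2772818
  E ⇒ keep positive
Point 3:
  Latitude: split at 2 digits → 20° and 33.07115′; 20 + 33.07115/60 = 20.5511858
  S ⇒ negate
  Lon: degrees = first 3 digits = 15, minutes = 40.877; 15 + 40.877/60 = 15.6812833
  W → negative
Point 4:
  Lat: split at 2 digits → 12° and 20.672′; 12 + 20.672/60 = 12.3445333
  S → negative
  Lon: degrees = first 3 digits = 60, minutes = 37.3013; 60 + 37.3013/60 = 60.6216883
  E → positive
Point 5:
  φ: 78 + 46/60 + 7.9/3600 = 78.7688611
  S ⇒ negate
  Longitude: 52′ + 4″ = 52.06667′; 157 + 52.06667/60 = 157.8677778
  W → negative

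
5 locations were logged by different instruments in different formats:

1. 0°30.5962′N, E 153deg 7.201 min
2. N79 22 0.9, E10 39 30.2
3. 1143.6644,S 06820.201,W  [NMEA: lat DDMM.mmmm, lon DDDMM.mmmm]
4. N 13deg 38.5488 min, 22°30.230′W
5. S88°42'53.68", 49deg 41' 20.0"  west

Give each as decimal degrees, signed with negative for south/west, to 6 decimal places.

Point 1:
  Latitude: 30.5962′ = 0.509937°; total 0.5099367
  N → positive
  Lon: 7.201′ = 0.120017°; total 153.1200167
  E → positive
Point 2:
  Lat: 22′ + 0.9″ = 22.01500′; 79 + 22.01500/60 = 79.3669167
  N ⇒ keep positive
  λ: 10 + 39/60 + 30.2/3600 = 10.6583889
  E → positive
Point 3:
  φ: split at 2 digits → 11° and 43.6644′; 11 + 43.6644/60 = 11.7277400
  S → negative
  Longitude: degrees = first 3 digits = 68, minutes = 20.201; 68 + 20.201/60 = 68.3366833
  hemisphere W, so the sign is −
Point 4:
  Latitude: 38.5488′ = 0.642480°; total 13.6424800
  N ⇒ keep positive
  Longitude: 22 + 30.23/60 = 22.5038333
  W ⇒ negate
Point 5:
  φ: 42′ + 53.68″ = 42.89467′; 88 + 42.89467/60 = 88.7149111
  hemisphere S, so the sign is −
  Lon: 49° + 41/60 + 20/3600 = 49 + 0.683333 + 0.005556 = 49.6888889
  W → negative

1. 0.509937, 153.120017
2. 79.366917, 10.658389
3. -11.727740, -68.336683
4. 13.642480, -22.503833
5. -88.714911, -49.688889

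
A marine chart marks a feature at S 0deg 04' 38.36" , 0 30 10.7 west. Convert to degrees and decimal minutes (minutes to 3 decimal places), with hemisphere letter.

0° 4.639′ S, 0° 30.178′ W

Lat: seconds/60 = 0.63933; minutes = 4 + 0.63933 = 4.63933
Longitude: seconds/60 = 0.17833; minutes = 30 + 0.17833 = 30.17833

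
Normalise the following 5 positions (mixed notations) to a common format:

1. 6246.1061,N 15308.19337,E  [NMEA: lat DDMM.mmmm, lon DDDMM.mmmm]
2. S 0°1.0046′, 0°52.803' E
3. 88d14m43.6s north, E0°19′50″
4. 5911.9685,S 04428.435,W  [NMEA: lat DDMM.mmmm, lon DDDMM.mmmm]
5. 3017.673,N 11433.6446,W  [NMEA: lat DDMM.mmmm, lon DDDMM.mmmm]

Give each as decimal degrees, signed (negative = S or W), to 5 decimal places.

Point 1:
  Latitude: split at 2 digits → 62° and 46.1061′; 62 + 46.1061/60 = 62.768435
  N → positive
  Longitude: degrees = first 3 digits = 153, minutes = 8.19337; 153 + 8.19337/60 = 153.136556
  E ⇒ keep positive
Point 2:
  φ: 1.0046′ = 0.016743°; total 0.016743
  S → negative
  Lon: 0 + 52.803/60 = 0.880050
  E ⇒ keep positive
Point 3:
  Lat: 88 + 14/60 + 43.6/3600 = 88.245444
  N ⇒ keep positive
  Longitude: 0 + 19/60 + 50/3600 = 0.330556
  E ⇒ keep positive
Point 4:
  Latitude: degrees = first 2 digits = 59, minutes = 11.9685; 59 + 11.9685/60 = 59.199475
  S → negative
  λ: split at 3 digits → 044° and 28.435′; 44 + 28.435/60 = 44.473917
  hemisphere W, so the sign is −
Point 5:
  φ: degrees = first 2 digits = 30, minutes = 17.673; 30 + 17.673/60 = 30.294550
  N ⇒ keep positive
  λ: split at 3 digits → 114° and 33.6446′; 114 + 33.6446/60 = 114.560743
  W ⇒ negate

1. 62.76844, 153.13656
2. -0.01674, 0.88005
3. 88.24544, 0.33056
4. -59.19948, -44.47392
5. 30.29455, -114.56074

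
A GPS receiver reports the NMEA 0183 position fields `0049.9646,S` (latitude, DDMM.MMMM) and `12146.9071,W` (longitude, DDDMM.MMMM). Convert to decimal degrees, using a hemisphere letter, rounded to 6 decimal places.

0.832743° S, 121.781785° W

Lat: split at 2 digits → 00° and 49.9646′; 0 + 49.9646/60 = 0.8327433
Longitude: split at 3 digits → 121° and 46.9071′; 121 + 46.9071/60 = 121.7817850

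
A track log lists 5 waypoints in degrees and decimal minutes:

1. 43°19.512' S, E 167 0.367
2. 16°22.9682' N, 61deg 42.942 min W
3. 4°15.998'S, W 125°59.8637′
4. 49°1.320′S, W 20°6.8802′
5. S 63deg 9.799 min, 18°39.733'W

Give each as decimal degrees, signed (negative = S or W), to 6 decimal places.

Point 1:
  Lat: 43 + 19.512/60 = 43.3252000
  S ⇒ negate
  λ: 0.367′ = 0.006117°; total 167.0061167
  E ⇒ keep positive
Point 2:
  φ: 22.9682′ = 0.382803°; total 16.3828033
  N → positive
  λ: 42.942′ = 0.715700°; total 61.7157000
  W → negative
Point 3:
  φ: 15.998′ = 0.266633°; total 4.2666333
  S → negative
  Lon: 125 + 59.8637/60 = 125.9977283
  W ⇒ negate
Point 4:
  φ: 49 + 1.32/60 = 49.0220000
  hemisphere S, so the sign is −
  λ: 6.8802′ = 0.114670°; total 20.1146700
  W → negative
Point 5:
  Latitude: 63 + 9.799/60 = 63.1633167
  hemisphere S, so the sign is −
  λ: 39.733′ = 0.662217°; total 18.6622167
  W ⇒ negate

1. -43.325200, 167.006117
2. 16.382803, -61.715700
3. -4.266633, -125.997728
4. -49.022000, -20.114670
5. -63.163317, -18.662217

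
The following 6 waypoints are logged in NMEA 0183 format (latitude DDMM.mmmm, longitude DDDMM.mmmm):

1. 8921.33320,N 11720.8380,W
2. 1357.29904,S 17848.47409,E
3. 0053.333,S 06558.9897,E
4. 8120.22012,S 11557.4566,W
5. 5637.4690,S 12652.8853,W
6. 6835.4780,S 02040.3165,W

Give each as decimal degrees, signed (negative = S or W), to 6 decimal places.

1. 89.355553, -117.347300
2. -13.954984, 178.807902
3. -0.888883, 65.983162
4. -81.337002, -115.957610
5. -56.624483, -126.881422
6. -68.591300, -20.671942

Point 1:
  Latitude: split at 2 digits → 89° and 21.3332′; 89 + 21.3332/60 = 89.3555533
  N ⇒ keep positive
  Lon: degrees = first 3 digits = 117, minutes = 20.838; 117 + 20.838/60 = 117.3473000
  W ⇒ negate
Point 2:
  Lat: split at 2 digits → 13° and 57.29904′; 13 + 57.29904/60 = 13.9549840
  S ⇒ negate
  Longitude: degrees = first 3 digits = 178, minutes = 48.47409; 178 + 48.47409/60 = 178.8079015
  E ⇒ keep positive
Point 3:
  Latitude: degrees = first 2 digits = 0, minutes = 53.333; 0 + 53.333/60 = 0.8888833
  hemisphere S, so the sign is −
  λ: split at 3 digits → 065° and 58.9897′; 65 + 58.9897/60 = 65.9831617
  E ⇒ keep positive
Point 4:
  Lat: degrees = first 2 digits = 81, minutes = 20.22012; 81 + 20.22012/60 = 81.3370020
  S ⇒ negate
  Lon: split at 3 digits → 115° and 57.4566′; 115 + 57.4566/60 = 115.9576100
  W → negative
Point 5:
  Lat: degrees = first 2 digits = 56, minutes = 37.469; 56 + 37.469/60 = 56.6244833
  S → negative
  Lon: split at 3 digits → 126° and 52.8853′; 126 + 52.8853/60 = 126.8814217
  W → negative
Point 6:
  φ: split at 2 digits → 68° and 35.478′; 68 + 35.478/60 = 68.5913000
  S → negative
  Longitude: split at 3 digits → 020° and 40.3165′; 20 + 40.3165/60 = 20.6719417
  hemisphere W, so the sign is −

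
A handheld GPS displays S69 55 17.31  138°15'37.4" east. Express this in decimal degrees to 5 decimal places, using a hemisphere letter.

69.92148° S, 138.26039° E

Latitude: 69 + 55/60 + 17.31/3600 = 69.921475
Longitude: 138 + 15/60 + 37.4/3600 = 138.260389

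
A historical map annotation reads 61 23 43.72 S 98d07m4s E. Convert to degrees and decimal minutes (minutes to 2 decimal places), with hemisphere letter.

61° 23.73′ S, 98° 7.07′ E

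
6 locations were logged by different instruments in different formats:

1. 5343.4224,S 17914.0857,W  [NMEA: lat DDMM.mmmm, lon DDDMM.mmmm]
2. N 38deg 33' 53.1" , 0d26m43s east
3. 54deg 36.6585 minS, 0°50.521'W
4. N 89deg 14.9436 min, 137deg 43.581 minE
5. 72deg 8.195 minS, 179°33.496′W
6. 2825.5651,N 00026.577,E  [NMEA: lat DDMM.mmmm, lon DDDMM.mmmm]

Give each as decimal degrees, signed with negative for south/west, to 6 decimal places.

1. -53.723707, -179.234762
2. 38.564750, 0.445278
3. -54.610975, -0.842017
4. 89.249060, 137.726350
5. -72.136583, -179.558267
6. 28.426085, 0.442950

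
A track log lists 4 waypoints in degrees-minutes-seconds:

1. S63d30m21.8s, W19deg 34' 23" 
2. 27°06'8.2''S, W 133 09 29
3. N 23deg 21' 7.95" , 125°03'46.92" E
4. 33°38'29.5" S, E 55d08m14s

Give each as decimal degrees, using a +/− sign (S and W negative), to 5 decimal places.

1. -63.50606, -19.57306
2. -27.10228, -133.15806
3. 23.35221, 125.06303
4. -33.64153, 55.13722

Point 1:
  Latitude: 63° + 30/60 + 21.8/3600 = 63 + 0.500000 + 0.006056 = 63.506056
  hemisphere S, so the sign is −
  λ: 19° + 34/60 + 23/3600 = 19 + 0.566667 + 0.006389 = 19.573056
  hemisphere W, so the sign is −
Point 2:
  Lat: 27° + 6/60 + 8.2/3600 = 27 + 0.100000 + 0.002278 = 27.102278
  hemisphere S, so the sign is −
  Lon: 133 + 9/60 + 29/3600 = 133.158056
  W → negative
Point 3:
  Lat: 23° + 21/60 + 7.95/3600 = 23 + 0.350000 + 0.002208 = 23.352208
  N ⇒ keep positive
  λ: 125° + 3/60 + 46.92/3600 = 125 + 0.050000 + 0.013033 = 125.063033
  E → positive
Point 4:
  Latitude: 33° + 38/60 + 29.5/3600 = 33 + 0.633333 + 0.008194 = 33.641528
  S ⇒ negate
  λ: 55 + 8/60 + 14/3600 = 55.137222
  E ⇒ keep positive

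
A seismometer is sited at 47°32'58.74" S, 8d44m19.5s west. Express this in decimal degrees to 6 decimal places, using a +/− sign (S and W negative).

Latitude: 47 + 32/60 + 58.74/3600 = 47.5496500
S ⇒ negate
λ: 8 + 44/60 + 19.5/3600 = 8.7387500
hemisphere W, so the sign is −

-47.549650, -8.738750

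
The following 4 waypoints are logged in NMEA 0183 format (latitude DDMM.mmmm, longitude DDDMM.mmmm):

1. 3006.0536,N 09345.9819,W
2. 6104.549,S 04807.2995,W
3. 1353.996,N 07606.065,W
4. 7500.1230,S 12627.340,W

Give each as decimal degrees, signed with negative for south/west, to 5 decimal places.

Point 1:
  Lat: degrees = first 2 digits = 30, minutes = 6.0536; 30 + 6.0536/60 = 30.100893
  N → positive
  Longitude: degrees = first 3 digits = 93, minutes = 45.9819; 93 + 45.9819/60 = 93.766365
  W → negative
Point 2:
  Lat: degrees = first 2 digits = 61, minutes = 4.549; 61 + 4.549/60 = 61.075817
  S → negative
  Lon: degrees = first 3 digits = 48, minutes = 7.2995; 48 + 7.2995/60 = 48.121658
  hemisphere W, so the sign is −
Point 3:
  φ: degrees = first 2 digits = 13, minutes = 53.996; 13 + 53.996/60 = 13.899933
  N → positive
  Longitude: split at 3 digits → 076° and 6.065′; 76 + 6.065/60 = 76.101083
  hemisphere W, so the sign is −
Point 4:
  Latitude: degrees = first 2 digits = 75, minutes = 0.123; 75 + 0.123/60 = 75.002050
  S ⇒ negate
  Lon: split at 3 digits → 126° and 27.34′; 126 + 27.34/60 = 126.455667
  W → negative

1. 30.10089, -93.76637
2. -61.07582, -48.12166
3. 13.89993, -76.10108
4. -75.00205, -126.45567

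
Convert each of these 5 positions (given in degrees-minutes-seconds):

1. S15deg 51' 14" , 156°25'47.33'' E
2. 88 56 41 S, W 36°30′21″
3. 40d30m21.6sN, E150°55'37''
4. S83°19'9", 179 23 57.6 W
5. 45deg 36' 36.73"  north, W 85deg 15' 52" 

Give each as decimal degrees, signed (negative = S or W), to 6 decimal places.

1. -15.853889, 156.429814
2. -88.944722, -36.505833
3. 40.506000, 150.926944
4. -83.319167, -179.399333
5. 45.610203, -85.264444

Point 1:
  Lat: 15 + 51/60 + 14/3600 = 15.8538889
  S → negative
  Longitude: 25′ + 47.33″ = 25.78883′; 156 + 25.78883/60 = 156.4298139
  E ⇒ keep positive
Point 2:
  φ: 88° + 56/60 + 41/3600 = 88 + 0.933333 + 0.011389 = 88.9447222
  hemisphere S, so the sign is −
  Longitude: 36° + 30/60 + 21/3600 = 36 + 0.500000 + 0.005833 = 36.5058333
  W ⇒ negate
Point 3:
  Latitude: 40° + 30/60 + 21.6/3600 = 40 + 0.500000 + 0.006000 = 40.5060000
  N → positive
  Lon: 150° + 55/60 + 37/3600 = 150 + 0.916667 + 0.010278 = 150.9269444
  E ⇒ keep positive
Point 4:
  φ: 19′ + 9″ = 19.15000′; 83 + 19.15000/60 = 83.3191667
  hemisphere S, so the sign is −
  Longitude: 23′ + 57.6″ = 23.96000′; 179 + 23.96000/60 = 179.3993333
  hemisphere W, so the sign is −
Point 5:
  φ: 36′ + 36.73″ = 36.61217′; 45 + 36.61217/60 = 45.6102028
  N → positive
  λ: 85° + 15/60 + 52/3600 = 85 + 0.250000 + 0.014444 = 85.2644444
  W → negative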